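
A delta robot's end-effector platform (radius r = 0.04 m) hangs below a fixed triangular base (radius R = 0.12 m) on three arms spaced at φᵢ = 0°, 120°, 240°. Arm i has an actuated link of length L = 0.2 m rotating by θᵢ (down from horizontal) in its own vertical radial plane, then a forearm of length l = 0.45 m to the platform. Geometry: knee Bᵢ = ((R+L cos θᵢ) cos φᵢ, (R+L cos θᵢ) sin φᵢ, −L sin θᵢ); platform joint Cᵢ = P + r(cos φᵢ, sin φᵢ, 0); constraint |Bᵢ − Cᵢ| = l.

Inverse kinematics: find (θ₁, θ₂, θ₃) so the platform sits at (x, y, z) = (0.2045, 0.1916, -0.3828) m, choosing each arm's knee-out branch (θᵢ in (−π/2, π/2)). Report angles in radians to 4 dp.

θ₁ = -0.0874, θ₂ = 0.4362, θ₃ = 1.3091

arm 1 (φ=0.0°): x'=0.2045, y'=0.1916
  e−x'=-0.1245;  (l²−L²−(e−x')²−y'²−z²)/2L = -0.0906
  √(A²+B²)=0.4025;  θ1 = -1.8852+1.7979 ≈ -0.0874
φ2=120.0° → target in arm frame (0.0637, -0.2729)
  A cos θ + B sin θ = C:  0.0163·cos θ + -0.3828·sin θ = -0.1469
  √(A²+B²)=0.3831;  θ2 = -1.5282+1.9644 ≈ 0.4362
rotate P by −φ3: (-0.2682, 0.0813, -0.3828)
  A cos θ + B sin θ = C:  0.3482·cos θ + -0.3828·sin θ = -0.2797
  θ3 = atan2(B,A) + arccos(C/0.5175) = 1.3091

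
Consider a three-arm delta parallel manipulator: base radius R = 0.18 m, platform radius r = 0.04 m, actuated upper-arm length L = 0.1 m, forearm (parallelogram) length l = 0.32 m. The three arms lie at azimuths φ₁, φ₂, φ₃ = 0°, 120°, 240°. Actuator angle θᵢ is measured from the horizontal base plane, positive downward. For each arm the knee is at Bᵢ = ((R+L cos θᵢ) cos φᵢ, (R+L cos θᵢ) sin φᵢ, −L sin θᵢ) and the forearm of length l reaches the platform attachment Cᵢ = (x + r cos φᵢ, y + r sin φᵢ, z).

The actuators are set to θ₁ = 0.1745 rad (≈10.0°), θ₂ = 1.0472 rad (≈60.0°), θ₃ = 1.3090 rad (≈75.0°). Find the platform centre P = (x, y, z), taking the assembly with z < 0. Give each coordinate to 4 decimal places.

(0.0952, 0.0245, -0.3025)

φ1=0.0°: virtual centre (0.2385, 0.0000, -0.0174), radius l
O2 = (0.1900·cos120.0°, 0.1900·sin120.0°, -0.0866) = (-0.0950, 0.1645, -0.0866)
O3 = (0.1659·cos240.0°, 0.1659·sin240.0°, -0.0966) = (-0.0829, -0.1437, -0.0966)
eliminate P² terms by subtracting sphere 1 from 2 and 3
[-0.6670 0.3291 -0.1385]·P = -0.0136;  [-0.6428 -0.2873 -0.1585]·P = -0.0203
det = 0.4032;  x = 0.0263+-0.2280z,  y = 0.0120+-0.0413z
sphere 1 gives Az²+Bz+C=0 with A=1.0537, B=0.1305, C=-0.0569;  B²−4AC=0.2569;  roots -0.3025, 0.1786;  negative root z = -0.3025
x = 0.0952, y = 0.0245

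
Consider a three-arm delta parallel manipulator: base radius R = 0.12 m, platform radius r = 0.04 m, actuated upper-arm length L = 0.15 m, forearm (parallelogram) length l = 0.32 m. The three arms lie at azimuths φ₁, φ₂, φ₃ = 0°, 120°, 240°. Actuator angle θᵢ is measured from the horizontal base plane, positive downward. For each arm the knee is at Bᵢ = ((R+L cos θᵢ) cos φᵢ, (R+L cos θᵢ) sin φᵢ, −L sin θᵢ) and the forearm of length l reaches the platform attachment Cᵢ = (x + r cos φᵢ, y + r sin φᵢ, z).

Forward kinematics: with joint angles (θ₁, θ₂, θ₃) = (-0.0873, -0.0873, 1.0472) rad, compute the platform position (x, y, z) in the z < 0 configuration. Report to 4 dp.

(0.0735, 0.1273, -0.2357)

O1 = (0.2294·cos0.0°, 0.2294·sin0.0°, 0.0131) = (0.2294, 0.0000, 0.0131)
O2 = (0.2294·cos120.0°, 0.2294·sin120.0°, 0.0131) = (-0.1147, 0.1987, 0.0131)
φ3=240.0°: virtual centre (-0.0775, -0.1342, -0.1299), radius l
|O₂|²−|O₁|² = 0.0000;  |O₃|²−|O₁|² = -0.0119
[-0.6883 0.3974 0.0000]·P = 0.0000;  [-0.6139 -0.2685 -0.2860]·P = -0.0119
Cramer: x(z) = 0.0110-0.2651z;  y(z) = 0.0191-0.4591z
sphere 1 gives Az²+Bz+C=0 with A=1.2810, B=0.0721, C=-0.0542;  B²−4AC=0.2828;  roots -0.2357, 0.1794;  negative root z = -0.2357
x = 0.0735, y = 0.1273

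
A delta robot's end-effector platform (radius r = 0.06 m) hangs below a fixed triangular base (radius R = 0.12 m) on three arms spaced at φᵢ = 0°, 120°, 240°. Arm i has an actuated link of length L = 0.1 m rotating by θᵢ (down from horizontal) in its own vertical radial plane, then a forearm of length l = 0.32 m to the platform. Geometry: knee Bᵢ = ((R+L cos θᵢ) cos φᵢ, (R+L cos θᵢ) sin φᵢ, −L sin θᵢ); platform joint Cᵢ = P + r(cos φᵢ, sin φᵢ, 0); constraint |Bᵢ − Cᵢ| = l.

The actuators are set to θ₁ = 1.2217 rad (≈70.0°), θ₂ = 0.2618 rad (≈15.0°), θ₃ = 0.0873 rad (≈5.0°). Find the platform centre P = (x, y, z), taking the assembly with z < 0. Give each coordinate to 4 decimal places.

φ1=0.0°: virtual centre (0.0942, 0.0000, -0.0940), radius l
φ2=120.0°: virtual centre (-0.0783, 0.1356, -0.0259), radius l
φ3=240.0°: virtual centre (-0.0798, -0.1382, -0.0087), radius l
|S₂|²−|S₁|² = 0.0075;  |S₃|²−|S₁|² = 0.0078
[-0.3450 0.2712 0.1362]·P = 0.0075;  [-0.3480 -0.2765 0.1705]·P = 0.0078
det = 0.1898;  x = -0.0221+0.4421z,  y = -0.0005+0.0602z
quadratic in z: (1.1990)z²+(0.0850)z+(-0.0800)=0, √Δ=0.6254 → z ∈ {-0.2962, 0.2253}; z = -0.2962 (taking z<0)
x = -0.1531, y = -0.0184

(-0.1531, -0.0184, -0.2962)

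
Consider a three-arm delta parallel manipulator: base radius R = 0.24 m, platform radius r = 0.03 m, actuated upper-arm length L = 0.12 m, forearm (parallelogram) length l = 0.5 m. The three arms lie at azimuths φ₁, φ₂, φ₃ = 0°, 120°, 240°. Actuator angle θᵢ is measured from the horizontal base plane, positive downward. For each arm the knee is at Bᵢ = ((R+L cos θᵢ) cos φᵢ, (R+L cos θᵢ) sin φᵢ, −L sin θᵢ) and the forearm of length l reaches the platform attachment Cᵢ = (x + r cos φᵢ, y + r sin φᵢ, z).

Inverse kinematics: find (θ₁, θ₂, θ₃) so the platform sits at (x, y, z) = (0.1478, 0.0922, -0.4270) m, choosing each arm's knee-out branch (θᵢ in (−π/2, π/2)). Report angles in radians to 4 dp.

θ₁ = -0.2614, θ₂ = 0.6110, θ₃ = 1.3961

rotate P by −φ1: (0.1478, 0.0922, -0.4270)
  A=0.0622, B=-0.4270, C=(l²−L²−A²−y'²−z²)/(2L)=0.1704
  γ=atan2(-0.4270,0.0622)=-1.4261;  ψ=arccos(0.3949)=1.1648;  θ1=γ+ψ≈-0.2614
φ2=120.0° → target in arm frame (0.0059, -0.1741)
  A=0.2041, B=-0.4270, C=(l²−L²−A²−y'²−z²)/(2L)=-0.0778
  √(A²+B²)=0.4733;  θ2 = -1.1250+1.7360 ≈ 0.6110
φ3=240.0° → target in arm frame (-0.1537, 0.0819)
  A=0.3637, B=-0.4270, C=(l²−L²−A²−y'²−z²)/(2L)=-0.3573
  γ=atan2(-0.4270,0.3637)=-0.8652;  ψ=arccos(-0.6370)=2.2613;  θ3=γ+ψ≈1.3961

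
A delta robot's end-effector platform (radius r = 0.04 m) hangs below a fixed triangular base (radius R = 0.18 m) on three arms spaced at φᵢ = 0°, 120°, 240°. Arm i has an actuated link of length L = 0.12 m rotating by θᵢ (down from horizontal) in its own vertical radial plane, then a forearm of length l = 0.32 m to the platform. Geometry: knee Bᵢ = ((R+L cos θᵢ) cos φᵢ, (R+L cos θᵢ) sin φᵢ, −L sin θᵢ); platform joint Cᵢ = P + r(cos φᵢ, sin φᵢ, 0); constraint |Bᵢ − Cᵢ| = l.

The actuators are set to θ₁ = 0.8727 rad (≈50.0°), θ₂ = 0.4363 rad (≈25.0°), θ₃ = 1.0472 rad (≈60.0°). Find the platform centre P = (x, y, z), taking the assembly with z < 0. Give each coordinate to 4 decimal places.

(-0.0129, 0.0587, -0.3065)

φ1=0.0°: virtual centre (0.2171, 0.0000, -0.0919), radius l
O2 = (0.2488·cos120.0°, 0.2488·sin120.0°, -0.0507) = (-0.1244, 0.2154, -0.0507)
φ3=240.0°: virtual centre (-0.1000, -0.1732, -0.1039), radius l
eliminate P² terms by subtracting sphere 1 from 2 and 3
[-0.6830 0.4309 0.0824]·P = 0.0089;  [-0.6343 -0.3464 -0.0240]·P = -0.0048
Cramer: x(z) = -0.0020+0.0357z;  y(z) = 0.0174-0.1347z
into |P−O₁|² = l²: 1.0194z² + 0.1635z + -0.0456 = 0;  Δ = 0.2128;  z = -0.3065 or 0.1461 → z<0 root = -0.3065
x = -0.0129, y = 0.0587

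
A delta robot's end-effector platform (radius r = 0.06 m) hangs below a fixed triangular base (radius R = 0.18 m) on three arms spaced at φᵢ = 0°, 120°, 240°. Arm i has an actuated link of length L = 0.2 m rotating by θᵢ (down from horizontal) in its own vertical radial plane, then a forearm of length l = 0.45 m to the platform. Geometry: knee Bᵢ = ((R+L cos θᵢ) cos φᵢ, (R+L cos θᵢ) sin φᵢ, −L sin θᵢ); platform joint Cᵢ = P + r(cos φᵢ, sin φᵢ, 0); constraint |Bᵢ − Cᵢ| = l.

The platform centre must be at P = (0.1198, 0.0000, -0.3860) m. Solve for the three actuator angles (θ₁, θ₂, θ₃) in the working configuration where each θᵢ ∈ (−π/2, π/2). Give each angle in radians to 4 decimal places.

θ₁ = -0.0871, θ₂ = 0.6109, θ₃ = 0.6109

φ1=0.0° → target in arm frame (0.1198, 0.0000)
  A cos θ + B sin θ = C:  0.0002·cos θ + -0.3860·sin θ = 0.0338
  γ=atan2(-0.3860,0.0002)=-1.5703;  ψ=arccos(0.0875)=1.4832;  θ1=γ+ψ≈-0.0871
rotate P by −φ2: (-0.0599, -0.1037, -0.3860)
  A cos θ + B sin θ = C:  0.1799·cos θ + -0.3860·sin θ = -0.0741
  γ=atan2(-0.3860,0.1799)=-1.1347;  ψ=arccos(-0.1739)=1.7456;  θ2=γ+ψ≈0.6109
rotate P by −φ3: (-0.0599, 0.1037, -0.3860)
  e−x'=0.1799;  (l²−L²−(e−x')²−y'²−z²)/2L = -0.0741
  γ=atan2(-0.3860,0.1799)=-1.1347;  ψ=arccos(-0.1739)=1.7456;  θ3=γ+ψ≈0.6109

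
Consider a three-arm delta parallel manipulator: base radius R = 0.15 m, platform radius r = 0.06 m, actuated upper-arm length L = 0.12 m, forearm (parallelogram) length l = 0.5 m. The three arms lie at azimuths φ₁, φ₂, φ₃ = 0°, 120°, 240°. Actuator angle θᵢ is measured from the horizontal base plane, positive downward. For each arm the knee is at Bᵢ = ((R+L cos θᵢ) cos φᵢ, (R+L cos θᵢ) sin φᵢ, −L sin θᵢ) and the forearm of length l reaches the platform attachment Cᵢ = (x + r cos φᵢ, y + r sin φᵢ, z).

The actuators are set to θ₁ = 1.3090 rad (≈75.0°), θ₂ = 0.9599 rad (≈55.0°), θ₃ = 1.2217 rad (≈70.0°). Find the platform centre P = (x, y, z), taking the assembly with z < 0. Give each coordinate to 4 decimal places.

(-0.0400, 0.0416, -0.5874)

arm 1 at φ=0.0°: (R−r)+L cos θ1 = 0.1211;  O1 = (0.1211, 0.0000, -0.1159)
φ2=120.0°: virtual centre (-0.0794, 0.1376, -0.0983), radius l
φ3=240.0°: virtual centre (-0.0655, -0.1135, -0.1128), radius l
|O₂|²−|O₁|² = 0.0068;  |O₃|²−|O₁|² = 0.0018
[-0.4009 0.2751 0.0352]·P = 0.0068;  [-0.3732 -0.2270 0.0063]·P = 0.0018
Cramer: x(z) = -0.0105+0.0502z;  y(z) = 0.0094-0.0548z
into |P−O₁|² = l²: 1.0055z² + 0.2176z + -0.2192 = 0;  Δ = 0.9288;  z = -0.5874 or 0.3710 → z<0 root = -0.5874
x = -0.0400, y = 0.0416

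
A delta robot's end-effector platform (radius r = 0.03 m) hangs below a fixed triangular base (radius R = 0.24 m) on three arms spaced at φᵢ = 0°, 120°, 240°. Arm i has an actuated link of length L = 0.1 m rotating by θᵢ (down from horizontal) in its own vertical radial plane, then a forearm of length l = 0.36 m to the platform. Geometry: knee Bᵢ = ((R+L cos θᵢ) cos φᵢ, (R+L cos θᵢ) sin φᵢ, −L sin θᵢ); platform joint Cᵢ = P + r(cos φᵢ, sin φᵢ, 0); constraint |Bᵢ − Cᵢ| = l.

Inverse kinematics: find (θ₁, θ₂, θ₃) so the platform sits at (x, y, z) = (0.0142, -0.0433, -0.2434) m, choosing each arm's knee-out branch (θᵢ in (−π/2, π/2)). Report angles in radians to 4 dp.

θ₁ = 0.3491, θ₂ = 0.8725, θ₃ = 0.1741

φ1=0.0° → target in arm frame (0.0142, -0.0433)
  A cos θ + B sin θ = C:  0.1958·cos θ + -0.2434·sin θ = 0.1007
  θ1 = atan2(B,A) + arccos(C/0.3124) = 0.3491
arm 2 (φ=120.0°): x'=-0.0446, y'=0.0094
  A cos θ + B sin θ = C:  0.2546·cos θ + -0.2434·sin θ = -0.0228
  γ=atan2(-0.2434,0.2546)=-0.7629;  ψ=arccos(-0.0646)=1.6355;  θ2=γ+ψ≈0.8725
φ3=240.0° → target in arm frame (0.0304, 0.0339)
  e−x'=0.1796;  (l²−L²−(e−x')²−y'²−z²)/2L = 0.1347
  γ=atan2(-0.2434,0.1796)=-0.9351;  ψ=arccos(0.4454)=1.1091;  θ3=γ+ψ≈0.1741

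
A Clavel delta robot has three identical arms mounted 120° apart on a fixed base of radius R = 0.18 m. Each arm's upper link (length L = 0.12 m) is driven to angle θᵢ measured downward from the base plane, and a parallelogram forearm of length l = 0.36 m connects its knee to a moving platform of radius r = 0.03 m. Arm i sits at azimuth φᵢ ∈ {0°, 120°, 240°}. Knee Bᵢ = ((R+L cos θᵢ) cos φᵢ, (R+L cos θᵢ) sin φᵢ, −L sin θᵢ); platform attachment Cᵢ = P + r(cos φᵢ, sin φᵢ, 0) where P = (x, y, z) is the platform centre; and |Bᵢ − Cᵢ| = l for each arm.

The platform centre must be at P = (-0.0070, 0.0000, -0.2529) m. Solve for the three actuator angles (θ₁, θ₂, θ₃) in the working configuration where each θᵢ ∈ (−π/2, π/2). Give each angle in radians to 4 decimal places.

rotate P by −φ1: (-0.0070, 0.0000, -0.2529)
  A cos θ + B sin θ = C:  0.1570·cos θ + -0.2529·sin θ = 0.1108
  θ1 = atan2(B,A) + arccos(C/0.2977) = 0.1742
arm 2 (φ=120.0°): x'=0.0035, y'=0.0061
  A=0.1465, B=-0.2529, C=(l²−L²−A²−y'²−z²)/(2L)=0.1239
  θ2 = atan2(B,A) + arccos(C/0.2923) = 0.0872
rotate P by −φ3: (0.0035, -0.0061, -0.2529)
  e−x'=0.1465;  (l²−L²−(e−x')²−y'²−z²)/2L = 0.1239
  θ3 = atan2(B,A) + arccos(C/0.2923) = 0.0872

θ₁ = 0.1742, θ₂ = 0.0872, θ₃ = 0.0872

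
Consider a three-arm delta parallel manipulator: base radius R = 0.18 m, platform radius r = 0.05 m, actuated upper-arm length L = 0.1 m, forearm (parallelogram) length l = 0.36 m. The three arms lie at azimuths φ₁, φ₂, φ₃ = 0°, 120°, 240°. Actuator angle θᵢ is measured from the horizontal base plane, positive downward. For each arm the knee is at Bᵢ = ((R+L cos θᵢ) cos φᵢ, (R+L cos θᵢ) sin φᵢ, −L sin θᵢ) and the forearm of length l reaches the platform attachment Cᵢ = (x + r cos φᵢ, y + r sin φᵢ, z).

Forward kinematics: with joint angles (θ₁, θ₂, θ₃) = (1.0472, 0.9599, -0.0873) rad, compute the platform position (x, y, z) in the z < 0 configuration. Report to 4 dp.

(-0.0654, -0.0948, -0.3324)

arm 1 at φ=0.0°: (R−r)+L cos θ1 = 0.1800;  O1 = (0.1800, 0.0000, -0.0866)
φ2=120.0°: virtual centre (-0.0937, 0.1623, -0.0819), radius l
arm 3 at φ=240.0°: (R−r)+L cos θ3 = 0.2296;  O3 = (-0.1148, -0.1989, 0.0087)
|O₂|²−|O₁|² = 0.0019;  |O₃|²−|O₁|² = 0.0129
linear system: -0.5474x+0.3245y = 0.0019−0.0094z; -0.5896x+-0.3977y = 0.0129−0.1906z
Cramer: x(z) = -0.0121+0.1604z;  y(z) = -0.0145+0.2416z
quadratic in z: (1.0841)z²+(0.1046)z+(-0.0850)=0, √Δ=0.6160 → z ∈ {-0.3324, 0.2359}; z = -0.3324 (taking z<0)
x = -0.0654, y = -0.0948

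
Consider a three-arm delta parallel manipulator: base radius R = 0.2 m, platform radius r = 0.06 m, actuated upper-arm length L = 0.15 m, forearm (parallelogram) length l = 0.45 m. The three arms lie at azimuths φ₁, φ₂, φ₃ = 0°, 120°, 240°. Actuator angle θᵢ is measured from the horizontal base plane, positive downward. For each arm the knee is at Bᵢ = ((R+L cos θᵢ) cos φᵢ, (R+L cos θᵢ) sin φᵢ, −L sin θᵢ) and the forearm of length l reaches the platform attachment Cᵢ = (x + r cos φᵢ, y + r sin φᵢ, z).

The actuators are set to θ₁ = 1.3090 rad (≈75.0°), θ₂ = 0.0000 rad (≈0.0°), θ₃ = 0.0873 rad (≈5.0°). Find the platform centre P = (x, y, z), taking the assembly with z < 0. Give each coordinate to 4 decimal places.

φ1=0.0°: virtual centre (0.1788, 0.0000, -0.1449), radius l
φ2=120.0°: virtual centre (-0.1450, 0.2511, 0.0000), radius l
φ3=240.0°: virtual centre (-0.1447, -0.2507, -0.0131), radius l
eliminate P² terms by subtracting sphere 1 from 2 and 3
plane₁₂: -0.6476x+0.5023y+0.2898z = 0.0311
det = 0.6497;  x = -0.0480+0.4274z,  y = 0.0001+-0.0258z
sphere 1 gives Az²+Bz+C=0 with A=1.1833, B=0.0959, C=-0.1301;  B²−4AC=0.6249;  roots -0.3745, 0.2935;  negative root z = -0.3745
x = -0.2080, y = 0.0098

(-0.2080, 0.0098, -0.3745)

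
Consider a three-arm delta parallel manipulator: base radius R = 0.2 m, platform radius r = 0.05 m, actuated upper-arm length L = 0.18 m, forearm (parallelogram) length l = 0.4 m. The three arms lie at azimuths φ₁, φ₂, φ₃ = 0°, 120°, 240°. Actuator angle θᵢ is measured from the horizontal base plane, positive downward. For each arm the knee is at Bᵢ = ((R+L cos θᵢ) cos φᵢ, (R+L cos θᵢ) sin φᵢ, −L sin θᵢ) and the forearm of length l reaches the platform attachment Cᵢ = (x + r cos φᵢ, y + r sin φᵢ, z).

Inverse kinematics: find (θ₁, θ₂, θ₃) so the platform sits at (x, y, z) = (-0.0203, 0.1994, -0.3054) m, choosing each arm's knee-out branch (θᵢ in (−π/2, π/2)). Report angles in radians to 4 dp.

θ₁ = 0.7857, θ₂ = -0.3492, θ₃ = 1.3092

φ1=0.0° → target in arm frame (-0.0203, 0.1994)
  A cos θ + B sin θ = C:  0.1703·cos θ + -0.3054·sin θ = -0.0956
  γ=atan2(-0.3054,0.1703)=-1.0621;  ψ=arccos(-0.2735)=1.8478;  θ1=γ+ψ≈0.7857
φ2=120.0° → target in arm frame (0.1828, -0.0821)
  e−x'=-0.0328;  (l²−L²−(e−x')²−y'²−z²)/2L = 0.0736
  γ=atan2(-0.3054,-0.0328)=-1.6779;  ψ=arccos(0.2397)=1.3287;  θ2=γ+ψ≈-0.3492
φ3=240.0° → target in arm frame (-0.1625, -0.1173)
  A cos θ + B sin θ = C:  0.3125·cos θ + -0.3054·sin θ = -0.2142
  θ3 = atan2(B,A) + arccos(C/0.4370) = 1.3092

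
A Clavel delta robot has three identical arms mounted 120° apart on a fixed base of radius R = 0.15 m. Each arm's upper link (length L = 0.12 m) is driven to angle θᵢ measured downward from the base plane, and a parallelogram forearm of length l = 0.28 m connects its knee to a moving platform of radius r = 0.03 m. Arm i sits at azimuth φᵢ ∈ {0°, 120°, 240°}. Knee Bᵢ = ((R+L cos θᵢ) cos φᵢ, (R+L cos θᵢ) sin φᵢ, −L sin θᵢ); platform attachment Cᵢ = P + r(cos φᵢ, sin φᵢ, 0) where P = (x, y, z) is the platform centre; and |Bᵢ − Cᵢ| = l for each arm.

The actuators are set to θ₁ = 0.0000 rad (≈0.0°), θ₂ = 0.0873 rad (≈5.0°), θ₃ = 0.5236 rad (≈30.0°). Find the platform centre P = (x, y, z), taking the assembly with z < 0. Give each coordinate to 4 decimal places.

(0.0203, 0.0262, -0.1716)

S1 = (0.2400·cos0.0°, 0.2400·sin0.0°, 0.0000) = (0.2400, 0.0000, 0.0000)
S2 = (0.2395·cos120.0°, 0.2395·sin120.0°, -0.0105) = (-0.1198, 0.2075, -0.0105)
S3 = (0.2239·cos240.0°, 0.2239·sin240.0°, -0.0600) = (-0.1120, -0.1939, -0.0600)
eliminate P² terms by subtracting sphere 1 from 2 and 3
[-0.7195 0.4149 -0.0209]·P = -0.0001;  [-0.7039 -0.3878 -0.1200]·P = -0.0039
Cramer: x(z) = 0.0029-0.1014z;  y(z) = 0.0047-0.1254z
into |P−S₁|² = l²: 1.0260z² + 0.0469z + -0.0222 = 0;  Δ = 0.0931;  z = -0.1716 or 0.1258 → z<0 root = -0.1716
x = 0.0203, y = 0.0262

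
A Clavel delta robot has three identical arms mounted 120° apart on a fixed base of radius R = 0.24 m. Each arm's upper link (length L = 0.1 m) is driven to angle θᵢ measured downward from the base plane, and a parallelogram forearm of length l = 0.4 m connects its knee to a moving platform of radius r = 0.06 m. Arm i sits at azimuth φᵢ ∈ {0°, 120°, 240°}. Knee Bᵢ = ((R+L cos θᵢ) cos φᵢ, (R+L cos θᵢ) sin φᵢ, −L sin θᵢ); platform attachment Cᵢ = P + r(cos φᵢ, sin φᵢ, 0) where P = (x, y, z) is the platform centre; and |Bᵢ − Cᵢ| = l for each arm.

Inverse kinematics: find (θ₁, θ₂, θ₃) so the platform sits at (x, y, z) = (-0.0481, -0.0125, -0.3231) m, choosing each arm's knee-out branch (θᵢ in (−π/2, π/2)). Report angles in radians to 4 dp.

φ1=0.0° → target in arm frame (-0.0481, -0.0125)
  A=0.2281, B=-0.3231, C=(l²−L²−A²−y'²−z²)/(2L)=-0.0329
  √(A²+B²)=0.3955;  θ1 = -0.9561+1.6541 ≈ 0.6980
rotate P by −φ2: (0.0132, 0.0479, -0.3231)
  A cos θ + B sin θ = C:  0.1668·cos θ + -0.3231·sin θ = 0.0775
  γ=atan2(-0.3231,0.1668)=-1.0943;  ψ=arccos(0.2131)=1.3560;  θ2=γ+ψ≈0.2617
φ3=240.0° → target in arm frame (0.0349, -0.0354)
  A cos θ + B sin θ = C:  0.1451·cos θ + -0.3231·sin θ = 0.1165
  γ=atan2(-0.3231,0.1451)=-1.1486;  ψ=arccos(0.3288)=1.2358;  θ3=γ+ψ≈0.0871

θ₁ = 0.6980, θ₂ = 0.2617, θ₃ = 0.0871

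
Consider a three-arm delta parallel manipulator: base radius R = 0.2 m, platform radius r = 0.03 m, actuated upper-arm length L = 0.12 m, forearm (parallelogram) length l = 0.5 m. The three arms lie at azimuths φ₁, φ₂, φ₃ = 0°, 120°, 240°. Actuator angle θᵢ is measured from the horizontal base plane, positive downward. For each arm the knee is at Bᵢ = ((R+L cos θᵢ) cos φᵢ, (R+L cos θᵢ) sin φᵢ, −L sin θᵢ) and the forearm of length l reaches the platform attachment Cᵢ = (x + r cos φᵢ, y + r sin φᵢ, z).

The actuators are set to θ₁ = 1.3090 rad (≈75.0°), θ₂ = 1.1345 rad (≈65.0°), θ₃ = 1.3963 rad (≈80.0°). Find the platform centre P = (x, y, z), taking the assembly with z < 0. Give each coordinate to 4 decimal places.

φ1=0.0°: virtual centre (0.2011, 0.0000, -0.1159), radius l
φ2=120.0°: virtual centre (-0.1104, 0.1911, -0.1088), radius l
centre 3 = (0.1908·cos240.0°, 0.1908·sin240.0°, -0.1182) = (-0.0954, -0.1653, -0.1182)
|centre ₂|²−|centre ₁|² = 0.0067;  |centre ₃|²−|centre ₁|² = -0.0035
[-0.6228 0.3823 0.0143]·P = 0.0067;  [-0.5929 -0.3305 -0.0045]·P = -0.0035
det = 0.4325;  x = -0.0020+0.0069z,  y = 0.0142+-0.0261z
quadratic in z: (1.0007)z²+(0.2283)z+(-0.1951)=0, √Δ=0.9128 → z ∈ {-0.5701, 0.3420}; z = -0.5701 (taking z<0)
x = -0.0060, y = 0.0291

(-0.0060, 0.0291, -0.5701)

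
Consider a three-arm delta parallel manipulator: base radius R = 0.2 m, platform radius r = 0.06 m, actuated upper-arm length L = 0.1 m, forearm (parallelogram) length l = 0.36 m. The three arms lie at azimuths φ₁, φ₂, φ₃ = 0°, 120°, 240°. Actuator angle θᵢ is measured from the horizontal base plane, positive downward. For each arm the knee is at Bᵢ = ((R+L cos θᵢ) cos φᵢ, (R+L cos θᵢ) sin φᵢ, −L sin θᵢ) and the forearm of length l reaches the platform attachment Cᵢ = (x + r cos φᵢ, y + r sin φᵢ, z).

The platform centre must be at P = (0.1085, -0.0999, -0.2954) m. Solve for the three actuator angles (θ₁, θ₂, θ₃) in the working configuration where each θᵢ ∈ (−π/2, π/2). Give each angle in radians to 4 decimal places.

φ1=0.0° → target in arm frame (0.1085, -0.0999)
  e−x'=0.0315;  (l²−L²−(e−x')²−y'²−z²)/2L = 0.1068
  γ=atan2(-0.2954,0.0315)=-1.4646;  ψ=arccos(0.3596)=1.2029;  θ1=γ+ψ≈-0.2616
φ2=120.0° → target in arm frame (-0.1408, -0.0440)
  e−x'=0.2808;  (l²−L²−(e−x')²−y'²−z²)/2L = -0.2421
  γ=atan2(-0.2954,0.2808)=-0.8108;  ψ=arccos(-0.5941)=2.2070;  θ2=γ+ψ≈1.3962
arm 3 (φ=240.0°): x'=0.0323, y'=0.1439
  e−x'=0.1077;  (l²−L²−(e−x')²−y'²−z²)/2L = 0.0001
  θ3 = atan2(B,A) + arccos(C/0.3144) = 0.3494

θ₁ = -0.2616, θ₂ = 1.3962, θ₃ = 0.3494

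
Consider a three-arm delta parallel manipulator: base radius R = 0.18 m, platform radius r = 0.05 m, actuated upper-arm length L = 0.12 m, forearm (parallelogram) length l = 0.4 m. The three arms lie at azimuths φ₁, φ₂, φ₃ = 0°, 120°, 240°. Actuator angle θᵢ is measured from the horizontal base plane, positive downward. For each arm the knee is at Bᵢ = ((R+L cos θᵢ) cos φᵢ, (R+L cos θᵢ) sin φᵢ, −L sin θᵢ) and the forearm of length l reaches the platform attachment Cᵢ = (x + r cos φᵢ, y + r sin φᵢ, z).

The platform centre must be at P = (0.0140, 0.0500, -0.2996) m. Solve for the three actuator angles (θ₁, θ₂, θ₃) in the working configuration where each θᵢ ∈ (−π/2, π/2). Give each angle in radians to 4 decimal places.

arm 1 (φ=0.0°): x'=0.0140, y'=0.0500
  e−x'=0.1160;  (l²−L²−(e−x')²−y'²−z²)/2L = 0.1662
  θ1 = atan2(B,A) + arccos(C/0.3213) = -0.1742
arm 2 (φ=120.0°): x'=0.0363, y'=-0.0371
  e−x'=0.0937;  (l²−L²−(e−x')²−y'²−z²)/2L = 0.1903
  θ2 = atan2(B,A) + arccos(C/0.3139) = -0.3484
arm 3 (φ=240.0°): x'=-0.0503, y'=-0.0129
  e−x'=0.1803;  (l²−L²−(e−x')²−y'²−z²)/2L = 0.0965
  √(A²+B²)=0.3497;  θ3 = -1.0290+1.2911 ≈ 0.2621

θ₁ = -0.1742, θ₂ = -0.3484, θ₃ = 0.2621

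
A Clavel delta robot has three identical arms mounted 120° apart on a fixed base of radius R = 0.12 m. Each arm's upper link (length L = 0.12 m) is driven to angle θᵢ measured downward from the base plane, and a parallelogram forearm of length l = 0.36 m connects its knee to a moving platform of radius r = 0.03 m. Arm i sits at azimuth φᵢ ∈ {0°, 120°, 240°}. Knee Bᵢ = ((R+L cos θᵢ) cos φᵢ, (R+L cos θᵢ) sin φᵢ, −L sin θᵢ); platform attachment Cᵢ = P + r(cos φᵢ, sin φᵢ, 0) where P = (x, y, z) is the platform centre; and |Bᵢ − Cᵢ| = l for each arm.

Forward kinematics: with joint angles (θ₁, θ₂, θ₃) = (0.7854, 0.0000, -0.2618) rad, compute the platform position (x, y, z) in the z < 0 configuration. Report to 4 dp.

(-0.1168, -0.0250, -0.2944)

φ1=0.0°: virtual centre (0.1749, 0.0000, -0.0849), radius l
arm 2 at φ=120.0°: (R−r)+L cos θ2 = 0.2100;  O2 = (-0.1050, 0.1819, 0.0000)
O3 = (0.2059·cos240.0°, 0.2059·sin240.0°, 0.0311) = (-0.1030, -0.1783, 0.0311)
subtract pairs → two planes through P
plane₁₂: -0.5597x+0.3637y+0.1697z = 0.0063
det = 0.4017;  x = -0.0107+0.3606z,  y = 0.0010+0.0883z
sphere 1 gives Az²+Bz+C=0 with A=1.1378, B=0.0361, C=-0.0880;  B²−4AC=0.4017;  roots -0.2944, 0.2627;  negative root z = -0.2944
x = -0.1168, y = -0.0250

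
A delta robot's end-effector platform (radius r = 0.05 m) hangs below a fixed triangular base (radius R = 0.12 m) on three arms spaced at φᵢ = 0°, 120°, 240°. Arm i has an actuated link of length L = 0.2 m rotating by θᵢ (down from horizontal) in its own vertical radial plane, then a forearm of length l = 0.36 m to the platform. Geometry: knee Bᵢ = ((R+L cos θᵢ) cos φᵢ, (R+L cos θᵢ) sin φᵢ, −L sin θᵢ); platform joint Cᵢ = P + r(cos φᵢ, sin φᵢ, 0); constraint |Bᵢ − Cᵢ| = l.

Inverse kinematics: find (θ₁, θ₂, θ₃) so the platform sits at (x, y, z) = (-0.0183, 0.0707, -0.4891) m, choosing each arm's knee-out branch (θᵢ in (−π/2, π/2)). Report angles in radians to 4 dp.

rotate P by −φ1: (-0.0183, 0.0707, -0.4891)
  A cos θ + B sin θ = C:  0.0883·cos θ + -0.4891·sin θ = -0.4060
  γ=atan2(-0.4891,0.0883)=-1.3922;  ψ=arccos(-0.8170)=2.5269;  θ1=γ+ψ≈1.1347
φ2=120.0° → target in arm frame (0.0704, -0.0195)
  A cos θ + B sin θ = C:  -0.0004·cos θ + -0.4891·sin θ = -0.3750
  √(A²+B²)=0.4891;  θ2 = -1.5716+2.4445 ≈ 0.8729
rotate P by −φ3: (-0.0521, -0.0512, -0.4891)
  e−x'=0.1221;  (l²−L²−(e−x')²−y'²−z²)/2L = -0.4179
  θ3 = atan2(B,A) + arccos(C/0.5041) = 1.2218

θ₁ = 1.1347, θ₂ = 0.8729, θ₃ = 1.2218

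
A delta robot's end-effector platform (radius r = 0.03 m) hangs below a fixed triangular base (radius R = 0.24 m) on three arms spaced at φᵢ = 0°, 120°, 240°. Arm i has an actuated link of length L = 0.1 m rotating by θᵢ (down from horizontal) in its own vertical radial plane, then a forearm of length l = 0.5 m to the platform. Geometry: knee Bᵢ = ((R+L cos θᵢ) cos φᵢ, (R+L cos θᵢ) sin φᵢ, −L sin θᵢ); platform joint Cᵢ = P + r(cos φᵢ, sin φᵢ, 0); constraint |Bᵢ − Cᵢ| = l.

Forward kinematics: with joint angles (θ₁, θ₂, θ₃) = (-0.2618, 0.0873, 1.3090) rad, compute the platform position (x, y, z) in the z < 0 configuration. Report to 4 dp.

arm 1 at φ=0.0°: ρ1 = 0.3066;  S1 = (0.3066, 0.0000, 0.0259)
φ2=120.0°: virtual centre (-0.1548, 0.2681, -0.0087), radius l
φ3=240.0°: virtual centre (-0.1179, -0.2043, -0.0966), radius l
subtract pairs → two planes through P
[-0.9228 0.5363 -0.0692]·P = 0.0013;  [-0.8491 -0.4086 -0.2449]·P = -0.0297
Cramer: x(z) = 0.0185-0.1918z;  y(z) = 0.0342-0.2010z
quadratic in z: (1.0772)z²+(0.0450)z+(-0.1652)=0, √Δ=0.8448 → z ∈ {-0.4130, 0.3713}; z = -0.4130 (taking z<0)
x = 0.0977, y = 0.1172

(0.0977, 0.1172, -0.4130)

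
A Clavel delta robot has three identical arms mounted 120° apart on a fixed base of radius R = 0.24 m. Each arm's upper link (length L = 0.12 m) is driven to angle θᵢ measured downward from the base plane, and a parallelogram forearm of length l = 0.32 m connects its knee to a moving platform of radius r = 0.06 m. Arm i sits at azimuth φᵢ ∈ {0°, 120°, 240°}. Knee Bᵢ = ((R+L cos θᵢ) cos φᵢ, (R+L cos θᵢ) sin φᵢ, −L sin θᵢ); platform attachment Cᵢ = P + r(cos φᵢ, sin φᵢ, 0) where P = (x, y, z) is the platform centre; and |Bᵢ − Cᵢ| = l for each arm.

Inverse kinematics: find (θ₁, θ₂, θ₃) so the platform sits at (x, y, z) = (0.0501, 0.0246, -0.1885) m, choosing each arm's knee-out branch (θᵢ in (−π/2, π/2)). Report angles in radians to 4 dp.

rotate P by −φ1: (0.0501, 0.0246, -0.1885)
  A cos θ + B sin θ = C:  0.1299·cos θ + -0.1885·sin θ = 0.1458
  θ1 = atan2(B,A) + arccos(C/0.2289) = -0.0870
rotate P by −φ2: (-0.0037, -0.0557, -0.1885)
  e−x'=0.1837;  (l²−L²−(e−x')²−y'²−z²)/2L = 0.0650
  θ2 = atan2(B,A) + arccos(C/0.2632) = 0.5231
φ3=240.0° → target in arm frame (-0.0464, 0.0311)
  e−x'=0.2264;  (l²−L²−(e−x')²−y'²−z²)/2L = 0.0011
  γ=atan2(-0.1885,0.2264)=-0.6944;  ψ=arccos(0.0037)=1.5670;  θ3=γ+ψ≈0.8726

θ₁ = -0.0870, θ₂ = 0.5231, θ₃ = 0.8726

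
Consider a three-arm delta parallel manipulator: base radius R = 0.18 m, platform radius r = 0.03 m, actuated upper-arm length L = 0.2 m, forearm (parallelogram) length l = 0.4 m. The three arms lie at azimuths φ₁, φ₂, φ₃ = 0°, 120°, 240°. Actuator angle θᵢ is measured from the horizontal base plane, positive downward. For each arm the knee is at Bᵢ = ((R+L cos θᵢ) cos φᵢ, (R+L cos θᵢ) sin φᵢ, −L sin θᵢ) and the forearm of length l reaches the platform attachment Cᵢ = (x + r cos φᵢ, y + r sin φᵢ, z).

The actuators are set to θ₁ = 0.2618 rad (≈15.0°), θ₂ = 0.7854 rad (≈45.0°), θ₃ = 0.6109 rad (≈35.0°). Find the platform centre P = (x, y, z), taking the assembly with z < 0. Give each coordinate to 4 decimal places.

(0.0650, -0.0250, -0.3381)

φ1=0.0°: virtual centre (0.3432, 0.0000, -0.0518), radius l
O2 = (0.2914·cos120.0°, 0.2914·sin120.0°, -0.1414) = (-0.1457, 0.2524, -0.1414)
arm 3 at φ=240.0°: ρ3 = 0.3138;  O3 = (-0.1569, -0.2718, -0.1147)
subtract pairs → two planes through P
[-0.9778 0.5048 -0.1793]·P = -0.0155;  [-1.0002 -0.5436 -0.1259]·P = -0.0088
Cramer: x(z) = 0.0124-0.1554z;  y(z) = -0.0067+0.0543z
quadratic in z: (1.0271)z²+(0.2056)z+(-0.0479)=0, √Δ=0.4888 → z ∈ {-0.3381, 0.1379}; z = -0.3381 (taking z<0)
x = 0.0650, y = -0.0250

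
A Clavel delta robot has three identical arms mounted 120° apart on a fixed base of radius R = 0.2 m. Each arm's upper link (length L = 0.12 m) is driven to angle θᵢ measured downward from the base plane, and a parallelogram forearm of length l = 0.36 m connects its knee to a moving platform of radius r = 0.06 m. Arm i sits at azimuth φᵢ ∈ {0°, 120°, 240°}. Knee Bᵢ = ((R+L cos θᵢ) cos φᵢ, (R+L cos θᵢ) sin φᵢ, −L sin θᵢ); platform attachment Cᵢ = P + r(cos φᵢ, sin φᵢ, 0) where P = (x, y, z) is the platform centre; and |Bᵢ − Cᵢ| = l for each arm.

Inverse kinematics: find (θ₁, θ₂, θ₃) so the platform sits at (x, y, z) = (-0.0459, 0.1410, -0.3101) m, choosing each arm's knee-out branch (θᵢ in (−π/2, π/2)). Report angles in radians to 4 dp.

θ₁ = 0.9603, θ₂ = -0.2615, θ₃ = 1.2219

φ1=0.0° → target in arm frame (-0.0459, 0.1410)
  A cos θ + B sin θ = C:  0.1859·cos θ + -0.3101·sin θ = -0.1475
  √(A²+B²)=0.3616;  θ1 = -1.0308+1.9910 ≈ 0.9603
φ2=120.0° → target in arm frame (0.1451, -0.0307)
  A cos θ + B sin θ = C:  -0.0051·cos θ + -0.3101·sin θ = 0.0753
  √(A²+B²)=0.3101;  θ2 = -1.5871+1.3256 ≈ -0.2615
rotate P by −φ3: (-0.0992, -0.1103, -0.3101)
  e−x'=0.2392;  (l²−L²−(e−x')²−y'²−z²)/2L = -0.2096
  γ=atan2(-0.3101,0.2392)=-0.9138;  ψ=arccos(-0.5353)=2.1357;  θ3=γ+ψ≈1.2219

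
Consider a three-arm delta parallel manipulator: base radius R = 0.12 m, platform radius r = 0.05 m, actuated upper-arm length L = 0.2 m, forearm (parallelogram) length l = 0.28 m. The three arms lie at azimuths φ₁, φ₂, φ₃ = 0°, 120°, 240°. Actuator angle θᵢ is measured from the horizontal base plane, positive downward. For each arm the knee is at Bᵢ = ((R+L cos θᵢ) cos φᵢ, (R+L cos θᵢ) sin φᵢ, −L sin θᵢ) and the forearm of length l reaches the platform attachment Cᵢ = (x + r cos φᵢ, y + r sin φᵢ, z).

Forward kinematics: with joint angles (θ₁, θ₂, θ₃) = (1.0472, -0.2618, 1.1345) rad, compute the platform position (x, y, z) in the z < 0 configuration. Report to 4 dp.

φ1=0.0°: virtual centre (0.1700, 0.0000, -0.1732), radius l
arm 2 at φ=120.0°: (R−r)+L cos θ2 = 0.2632;  centre 2 = (-0.1316, 0.2279, 0.0518)
arm 3 at φ=240.0°: (R−r)+L cos θ3 = 0.1545;  centre 3 = (-0.0773, -0.1338, -0.1813)
eliminate P² terms by subtracting sphere 1 from 2 and 3
linear system: -0.6032x+0.4559y = 0.0130−0.4499z; -0.4945x+-0.2676y = -0.0022−-0.0161z
Cramer: x(z) = -0.0065+0.2923z;  y(z) = 0.0201-0.6003z
quadratic in z: (1.4458)z²+(0.2192)z+(-0.0169)=0, √Δ=0.3815 → z ∈ {-0.2077, 0.0561}; z = -0.2077 (taking z<0)
x = -0.0672, y = 0.1447

(-0.0672, 0.1447, -0.2077)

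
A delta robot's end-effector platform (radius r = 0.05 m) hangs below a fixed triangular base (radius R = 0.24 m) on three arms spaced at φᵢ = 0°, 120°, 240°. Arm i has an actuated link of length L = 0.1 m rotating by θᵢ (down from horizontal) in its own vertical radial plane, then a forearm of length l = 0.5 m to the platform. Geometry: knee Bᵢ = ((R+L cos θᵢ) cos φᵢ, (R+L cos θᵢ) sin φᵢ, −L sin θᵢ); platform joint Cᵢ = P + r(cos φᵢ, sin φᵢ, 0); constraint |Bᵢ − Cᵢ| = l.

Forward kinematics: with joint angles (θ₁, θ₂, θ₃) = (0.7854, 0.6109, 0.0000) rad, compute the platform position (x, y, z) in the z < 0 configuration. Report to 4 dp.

(-0.0559, -0.0594, -0.4531)

S1 = (0.2607·cos0.0°, 0.2607·sin0.0°, -0.0707) = (0.2607, 0.0000, -0.0707)
arm 2 at φ=120.0°: e+L cos θ2 = 0.2719;  S2 = (-0.1360, 0.2355, -0.0574)
φ3=240.0°: virtual centre (-0.1450, -0.2511, 0.0000), radius l
|S₂|²−|S₁|² = 0.0043;  |S₃|²−|S₁|² = 0.0111
plane₁₂: -0.7933x+0.4710y+0.0267z = 0.0043
Cramer: x(z) = -0.0095+0.1025z;  y(z) = -0.0069+0.1160z
sphere 1 gives Az²+Bz+C=0 with A=1.0240, B=0.0844, C=-0.1720;  B²−4AC=0.7115;  roots -0.4531, 0.3706;  negative root z = -0.4531
x = -0.0559, y = -0.0594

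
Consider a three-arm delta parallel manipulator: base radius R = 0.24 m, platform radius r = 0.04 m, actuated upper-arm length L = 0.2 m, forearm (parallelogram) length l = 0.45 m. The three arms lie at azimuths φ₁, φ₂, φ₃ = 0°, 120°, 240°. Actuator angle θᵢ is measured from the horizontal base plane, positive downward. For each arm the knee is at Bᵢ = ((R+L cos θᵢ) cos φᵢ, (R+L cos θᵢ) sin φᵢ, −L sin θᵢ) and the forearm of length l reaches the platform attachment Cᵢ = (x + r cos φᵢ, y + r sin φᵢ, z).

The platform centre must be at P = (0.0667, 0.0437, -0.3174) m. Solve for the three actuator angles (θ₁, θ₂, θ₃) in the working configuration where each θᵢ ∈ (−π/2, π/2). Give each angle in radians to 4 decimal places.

θ₁ = 0.0871, θ₂ = 0.4365, θ₃ = 0.7855

rotate P by −φ1: (0.0667, 0.0437, -0.3174)
  A cos θ + B sin θ = C:  0.1333·cos θ + -0.3174·sin θ = 0.1052
  √(A²+B²)=0.3443;  θ1 = -1.1732+1.2603 ≈ 0.0871
φ2=120.0° → target in arm frame (0.0045, -0.0796)
  A=0.1955, B=-0.3174, C=(l²−L²−A²−y'²−z²)/(2L)=0.0430
  θ2 = atan2(B,A) + arccos(C/0.3728) = 0.4365
arm 3 (φ=240.0°): x'=-0.0712, y'=0.0359
  e−x'=0.2712;  (l²−L²−(e−x')²−y'²−z²)/2L = -0.0327
  √(A²+B²)=0.4175;  θ3 = -0.8637+1.6492 ≈ 0.7855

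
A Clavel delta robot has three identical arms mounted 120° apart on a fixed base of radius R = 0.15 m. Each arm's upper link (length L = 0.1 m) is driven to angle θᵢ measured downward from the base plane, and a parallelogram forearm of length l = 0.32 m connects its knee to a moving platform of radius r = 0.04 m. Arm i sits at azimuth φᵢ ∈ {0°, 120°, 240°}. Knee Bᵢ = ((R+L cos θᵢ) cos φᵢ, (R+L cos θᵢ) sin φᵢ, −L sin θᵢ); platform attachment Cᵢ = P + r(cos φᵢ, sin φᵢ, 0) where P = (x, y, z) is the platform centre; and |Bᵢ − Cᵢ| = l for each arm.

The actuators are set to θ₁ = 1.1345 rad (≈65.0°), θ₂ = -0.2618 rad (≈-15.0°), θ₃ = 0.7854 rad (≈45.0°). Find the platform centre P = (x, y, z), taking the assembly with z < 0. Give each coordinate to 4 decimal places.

(-0.0911, 0.0856, -0.2800)

O1 = (0.1523·cos0.0°, 0.1523·sin0.0°, -0.0906) = (0.1523, 0.0000, -0.0906)
O2 = (0.2066·cos120.0°, 0.2066·sin120.0°, 0.0259) = (-0.1033, 0.1789, 0.0259)
arm 3 at φ=240.0°: ρ3 = 0.1807;  O3 = (-0.0904, -0.1565, -0.0707)
subtract pairs → two planes through P
linear system: -0.5111x+0.3578y = 0.0120−0.2330z; -0.4852x+-0.3130y = 0.0063−0.0398z
det = 0.3336;  x = -0.0179+0.2614z,  y = 0.0078+-0.2779z
sphere 1 gives Az²+Bz+C=0 with A=1.1455, B=0.0880, C=-0.0652;  B²−4AC=0.3063;  roots -0.2800, 0.2032;  negative root z = -0.2800
x = -0.0911, y = 0.0856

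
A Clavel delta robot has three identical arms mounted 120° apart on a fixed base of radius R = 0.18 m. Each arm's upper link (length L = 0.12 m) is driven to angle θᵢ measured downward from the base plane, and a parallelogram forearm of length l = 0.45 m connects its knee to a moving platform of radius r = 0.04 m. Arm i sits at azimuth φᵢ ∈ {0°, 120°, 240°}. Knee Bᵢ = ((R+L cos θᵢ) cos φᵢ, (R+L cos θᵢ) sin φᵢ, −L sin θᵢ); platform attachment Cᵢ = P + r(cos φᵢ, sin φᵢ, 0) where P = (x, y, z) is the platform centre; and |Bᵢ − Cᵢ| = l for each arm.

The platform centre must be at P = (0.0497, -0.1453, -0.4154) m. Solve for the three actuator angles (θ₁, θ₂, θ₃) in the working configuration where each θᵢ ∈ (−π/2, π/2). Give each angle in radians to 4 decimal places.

θ₁ = 0.3490, θ₂ = 1.2218, θ₃ = 0.0873

rotate P by −φ1: (0.0497, -0.1453, -0.4154)
  A cos θ + B sin θ = C:  0.0903·cos θ + -0.4154·sin θ = -0.0572
  √(A²+B²)=0.4251;  θ1 = -1.3567+1.7057 ≈ 0.3490
rotate P by −φ2: (-0.1507, 0.0296, -0.4154)
  A=0.2907, B=-0.4154, C=(l²−L²−A²−y'²−z²)/(2L)=-0.2910
  θ2 = atan2(B,A) + arccos(C/0.5070) = 1.2218
φ3=240.0° → target in arm frame (0.1010, 0.1157)
  A=0.0390, B=-0.4154, C=(l²−L²−A²−y'²−z²)/(2L)=0.0027
  θ3 = atan2(B,A) + arccos(C/0.4172) = 0.0873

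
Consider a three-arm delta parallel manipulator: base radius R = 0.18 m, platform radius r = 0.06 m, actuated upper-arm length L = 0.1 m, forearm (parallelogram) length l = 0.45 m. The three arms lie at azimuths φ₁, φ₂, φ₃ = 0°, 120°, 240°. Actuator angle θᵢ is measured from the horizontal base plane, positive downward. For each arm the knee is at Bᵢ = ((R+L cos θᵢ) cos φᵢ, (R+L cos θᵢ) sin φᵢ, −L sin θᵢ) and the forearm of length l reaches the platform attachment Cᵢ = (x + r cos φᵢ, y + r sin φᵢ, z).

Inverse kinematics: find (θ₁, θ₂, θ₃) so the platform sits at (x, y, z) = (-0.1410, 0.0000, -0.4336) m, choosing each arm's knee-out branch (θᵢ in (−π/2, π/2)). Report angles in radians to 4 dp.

rotate P by −φ1: (-0.1410, 0.0000, -0.4336)
  A cos θ + B sin θ = C:  0.2610·cos θ + -0.4336·sin θ = -0.3181
  √(A²+B²)=0.5061;  θ1 = -1.0290+2.2506 ≈ 1.2216
rotate P by −φ2: (0.0705, 0.1221, -0.4336)
  e−x'=0.0495;  (l²−L²−(e−x')²−y'²−z²)/2L = -0.0643
  γ=atan2(-0.4336,0.0495)=-1.4571;  ψ=arccos(-0.1475)=1.7188;  θ2=γ+ψ≈0.2617
rotate P by −φ3: (0.0705, -0.1221, -0.4336)
  e−x'=0.0495;  (l²−L²−(e−x')²−y'²−z²)/2L = -0.0643
  γ=atan2(-0.4336,0.0495)=-1.4571;  ψ=arccos(-0.1475)=1.7188;  θ3=γ+ψ≈0.2617

θ₁ = 1.2216, θ₂ = 0.2617, θ₃ = 0.2617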